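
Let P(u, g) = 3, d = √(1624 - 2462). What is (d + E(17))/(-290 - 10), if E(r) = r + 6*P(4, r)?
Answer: -7/60 - I*√838/300 ≈ -0.11667 - 0.096494*I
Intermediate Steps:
d = I*√838 (d = √(-838) = I*√838 ≈ 28.948*I)
E(r) = 18 + r (E(r) = r + 6*3 = r + 18 = 18 + r)
(d + E(17))/(-290 - 10) = (I*√838 + (18 + 17))/(-290 - 10) = (I*√838 + 35)/(-300) = (35 + I*√838)*(-1/300) = -7/60 - I*√838/300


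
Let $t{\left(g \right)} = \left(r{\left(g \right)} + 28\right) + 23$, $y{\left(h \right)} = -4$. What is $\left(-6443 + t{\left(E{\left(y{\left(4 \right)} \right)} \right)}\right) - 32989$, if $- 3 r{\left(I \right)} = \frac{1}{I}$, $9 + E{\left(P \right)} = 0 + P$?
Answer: $- \frac{1535858}{39} \approx -39381.0$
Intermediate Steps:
$E{\left(P \right)} = -9 + P$ ($E{\left(P \right)} = -9 + \left(0 + P\right) = -9 + P$)
$r{\left(I \right)} = - \frac{1}{3 I}$
$t{\left(g \right)} = 51 - \frac{1}{3 g}$ ($t{\left(g \right)} = \left(- \frac{1}{3 g} + 28\right) + 23 = \left(28 - \frac{1}{3 g}\right) + 23 = 51 - \frac{1}{3 g}$)
$\left(-6443 + t{\left(E{\left(y{\left(4 \right)} \right)} \right)}\right) - 32989 = \left(-6443 + \left(51 - \frac{1}{3 \left(-9 - 4\right)}\right)\right) - 32989 = \left(-6443 + \left(51 - \frac{1}{3 \left(-13\right)}\right)\right) - 32989 = \left(-6443 + \left(51 - - \frac{1}{39}\right)\right) - 32989 = \left(-6443 + \left(51 + \frac{1}{39}\right)\right) - 32989 = \left(-6443 + \frac{1990}{39}\right) - 32989 = - \frac{249287}{39} - 32989 = - \frac{1535858}{39}$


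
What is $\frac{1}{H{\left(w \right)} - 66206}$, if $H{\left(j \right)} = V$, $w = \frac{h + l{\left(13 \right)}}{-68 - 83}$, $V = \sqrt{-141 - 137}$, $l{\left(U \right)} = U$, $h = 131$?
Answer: $- \frac{33103}{2191617357} - \frac{i \sqrt{278}}{4383234714} \approx -1.5104 \cdot 10^{-5} - 3.8039 \cdot 10^{-9} i$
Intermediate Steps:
$V = i \sqrt{278}$ ($V = \sqrt{-278} = i \sqrt{278} \approx 16.673 i$)
$w = - \frac{144}{151}$ ($w = \frac{131 + 13}{-68 - 83} = \frac{144}{-151} = 144 \left(- \frac{1}{151}\right) = - \frac{144}{151} \approx -0.95364$)
$H{\left(j \right)} = i \sqrt{278}$
$\frac{1}{H{\left(w \right)} - 66206} = \frac{1}{i \sqrt{278} - 66206} = \frac{1}{-66206 + i \sqrt{278}}$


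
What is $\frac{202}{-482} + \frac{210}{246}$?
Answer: $\frac{4294}{9881} \approx 0.43457$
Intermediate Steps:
$\frac{202}{-482} + \frac{210}{246} = 202 \left(- \frac{1}{482}\right) + 210 \cdot \frac{1}{246} = - \frac{101}{241} + \frac{35}{41} = \frac{4294}{9881}$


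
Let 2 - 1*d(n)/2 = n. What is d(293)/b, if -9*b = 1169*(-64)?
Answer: -2619/37408 ≈ -0.070012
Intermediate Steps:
d(n) = 4 - 2*n
b = 74816/9 (b = -1169*(-64)/9 = -⅑*(-74816) = 74816/9 ≈ 8312.9)
d(293)/b = (4 - 2*293)/(74816/9) = (4 - 586)*(9/74816) = -582*9/74816 = -2619/37408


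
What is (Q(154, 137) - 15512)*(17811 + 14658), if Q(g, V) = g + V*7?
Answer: -467521131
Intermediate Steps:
Q(g, V) = g + 7*V
(Q(154, 137) - 15512)*(17811 + 14658) = ((154 + 7*137) - 15512)*(17811 + 14658) = ((154 + 959) - 15512)*32469 = (1113 - 15512)*32469 = -14399*32469 = -467521131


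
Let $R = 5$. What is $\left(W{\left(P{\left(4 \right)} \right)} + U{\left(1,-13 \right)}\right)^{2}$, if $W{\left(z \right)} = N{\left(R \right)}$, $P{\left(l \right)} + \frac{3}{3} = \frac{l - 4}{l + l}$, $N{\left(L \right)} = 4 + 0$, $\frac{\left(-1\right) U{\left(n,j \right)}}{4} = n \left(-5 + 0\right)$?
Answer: $576$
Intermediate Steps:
$U{\left(n,j \right)} = 20 n$ ($U{\left(n,j \right)} = - 4 n \left(-5 + 0\right) = - 4 n \left(-5\right) = - 4 \left(- 5 n\right) = 20 n$)
$N{\left(L \right)} = 4$
$P{\left(l \right)} = -1 + \frac{-4 + l}{2 l}$ ($P{\left(l \right)} = -1 + \frac{l - 4}{l + l} = -1 + \frac{-4 + l}{2 l}$)
$W{\left(z \right)} = 4$
$\left(W{\left(P{\left(4 \right)} \right)} + U{\left(1,-13 \right)}\right)^{2} = \left(4 + 20 \cdot 1\right)^{2} = \left(4 + 20\right)^{2} = 24^{2} = 576$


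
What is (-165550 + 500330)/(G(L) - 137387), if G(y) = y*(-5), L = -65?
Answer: -167390/68531 ≈ -2.4425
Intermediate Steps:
G(y) = -5*y
(-165550 + 500330)/(G(L) - 137387) = (-165550 + 500330)/(-5*(-65) - 137387) = 334780/(325 - 137387) = 334780/(-137062) = 334780*(-1/137062) = -167390/68531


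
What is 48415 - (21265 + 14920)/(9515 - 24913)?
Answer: 745530355/15398 ≈ 48417.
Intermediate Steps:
48415 - (21265 + 14920)/(9515 - 24913) = 48415 - 36185/(-15398) = 48415 - 36185*(-1)/15398 = 48415 - 1*(-36185/15398) = 48415 + 36185/15398 = 745530355/15398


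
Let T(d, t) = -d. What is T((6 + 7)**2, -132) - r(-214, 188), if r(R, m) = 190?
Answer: -359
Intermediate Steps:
T((6 + 7)**2, -132) - r(-214, 188) = -(6 + 7)**2 - 1*190 = -1*13**2 - 190 = -1*169 - 190 = -169 - 190 = -359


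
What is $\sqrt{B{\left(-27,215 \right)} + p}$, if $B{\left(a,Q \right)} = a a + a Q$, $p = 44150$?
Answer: $\sqrt{39074} \approx 197.67$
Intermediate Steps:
$B{\left(a,Q \right)} = a^{2} + Q a$
$\sqrt{B{\left(-27,215 \right)} + p} = \sqrt{- 27 \left(215 - 27\right) + 44150} = \sqrt{\left(-27\right) 188 + 44150} = \sqrt{-5076 + 44150} = \sqrt{39074}$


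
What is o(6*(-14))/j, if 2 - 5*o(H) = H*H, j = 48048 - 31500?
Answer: -3527/41370 ≈ -0.085255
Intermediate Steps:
j = 16548
o(H) = ⅖ - H²/5 (o(H) = ⅖ - H*H/5 = ⅖ - H²/5)
o(6*(-14))/j = (⅖ - (6*(-14))²/5)/16548 = (⅖ - ⅕*(-84)²)*(1/16548) = (⅖ - ⅕*7056)*(1/16548) = (⅖ - 7056/5)*(1/16548) = -7054/5*1/16548 = -3527/41370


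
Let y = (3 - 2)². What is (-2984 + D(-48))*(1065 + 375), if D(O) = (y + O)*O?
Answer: -1048320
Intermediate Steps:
y = 1 (y = 1² = 1)
D(O) = O*(1 + O) (D(O) = (1 + O)*O = O*(1 + O))
(-2984 + D(-48))*(1065 + 375) = (-2984 - 48*(1 - 48))*(1065 + 375) = (-2984 - 48*(-47))*1440 = (-2984 + 2256)*1440 = -728*1440 = -1048320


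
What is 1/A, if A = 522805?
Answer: 1/522805 ≈ 1.9128e-6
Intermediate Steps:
1/A = 1/522805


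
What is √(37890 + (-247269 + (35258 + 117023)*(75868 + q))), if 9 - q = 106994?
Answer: 38*I*√3281674 ≈ 68839.0*I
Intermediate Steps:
q = -106985 (q = 9 - 1*106994 = 9 - 106994 = -106985)
√(37890 + (-247269 + (35258 + 117023)*(75868 + q))) = √(37890 + (-247269 + (35258 + 117023)*(75868 - 106985))) = √(37890 + (-247269 + 152281*(-31117))) = √(37890 + (-247269 - 4738527877)) = √(37890 - 4738775146) = √(-4738737256) = 38*I*√3281674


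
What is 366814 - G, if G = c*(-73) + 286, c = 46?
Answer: 369886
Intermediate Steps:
G = -3072 (G = 46*(-73) + 286 = -3358 + 286 = -3072)
366814 - G = 366814 - 1*(-3072) = 366814 + 3072 = 369886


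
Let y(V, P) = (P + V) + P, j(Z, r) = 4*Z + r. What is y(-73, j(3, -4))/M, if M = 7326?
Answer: -19/2442 ≈ -0.0077805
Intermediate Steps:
j(Z, r) = r + 4*Z
y(V, P) = V + 2*P
y(-73, j(3, -4))/M = (-73 + 2*(-4 + 4*3))/7326 = (-73 + 2*(-4 + 12))*(1/7326) = (-73 + 2*8)*(1/7326) = (-73 + 16)*(1/7326) = -57*1/7326 = -19/2442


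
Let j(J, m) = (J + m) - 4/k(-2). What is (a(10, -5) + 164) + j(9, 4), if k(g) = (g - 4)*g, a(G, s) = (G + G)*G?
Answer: 1130/3 ≈ 376.67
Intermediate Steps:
a(G, s) = 2*G**2 (a(G, s) = (2*G)*G = 2*G**2)
k(g) = g*(-4 + g) (k(g) = (-4 + g)*g = g*(-4 + g))
j(J, m) = -1/3 + J + m (j(J, m) = (J + m) - 4*(-1/(2*(-4 - 2))) = (J + m) - 4/((-2*(-6))) = (J + m) - 4/12 = (J + m) - 4*1/12 = (J + m) - 1/3 = -1/3 + J + m)
(a(10, -5) + 164) + j(9, 4) = (2*10**2 + 164) + (-1/3 + 9 + 4) = (2*100 + 164) + 38/3 = (200 + 164) + 38/3 = 364 + 38/3 = 1130/3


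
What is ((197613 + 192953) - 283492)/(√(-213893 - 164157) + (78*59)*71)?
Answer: 17492786454/53380356307 - 267685*I*√15122/53380356307 ≈ 0.3277 - 0.00061666*I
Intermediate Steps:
((197613 + 192953) - 283492)/(√(-213893 - 164157) + (78*59)*71) = (390566 - 283492)/(√(-378050) + 4602*71) = 107074/(5*I*√15122 + 326742) = 107074/(326742 + 5*I*√15122)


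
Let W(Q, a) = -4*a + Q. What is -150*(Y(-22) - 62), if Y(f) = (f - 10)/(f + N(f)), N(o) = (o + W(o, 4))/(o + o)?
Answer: 2058300/227 ≈ 9067.4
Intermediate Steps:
W(Q, a) = Q - 4*a
N(o) = (-16 + 2*o)/(2*o) (N(o) = (o + (o - 4*4))/(o + o) = (o + (o - 16))/((2*o)) = (o + (-16 + o))*(1/(2*o)) = (-16 + 2*o)*(1/(2*o)) = (-16 + 2*o)/(2*o))
Y(f) = (-10 + f)/(f + (-8 + f)/f) (Y(f) = (f - 10)/(f + (-8 + f)/f) = (-10 + f)/(f + (-8 + f)/f))
-150*(Y(-22) - 62) = -150*(-22*(-10 - 22)/(-8 - 22 + (-22)²) - 62) = -150*(-22*(-32)/(-8 - 22 + 484) - 62) = -150*(-22*(-32)/454 - 62) = -150*(-22*1/454*(-32) - 62) = -150*(352/227 - 62) = -150*(-13722/227) = 2058300/227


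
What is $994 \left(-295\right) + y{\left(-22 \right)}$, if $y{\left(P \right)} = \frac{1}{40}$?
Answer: $- \frac{11729199}{40} \approx -2.9323 \cdot 10^{5}$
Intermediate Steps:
$y{\left(P \right)} = \frac{1}{40}$
$994 \left(-295\right) + y{\left(-22 \right)} = 994 \left(-295\right) + \frac{1}{40} = -293230 + \frac{1}{40} = - \frac{11729199}{40}$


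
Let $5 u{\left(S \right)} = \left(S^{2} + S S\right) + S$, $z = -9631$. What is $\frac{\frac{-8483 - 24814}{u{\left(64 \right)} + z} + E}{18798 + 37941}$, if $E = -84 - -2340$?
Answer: $\frac{30059543}{754609787} \approx 0.039835$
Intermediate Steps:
$u{\left(S \right)} = \frac{S}{5} + \frac{2 S^{2}}{5}$ ($u{\left(S \right)} = \frac{\left(S^{2} + S S\right) + S}{5} = \frac{\left(S^{2} + S^{2}\right) + S}{5} = \frac{2 S^{2} + S}{5} = \frac{S + 2 S^{2}}{5} = \frac{S}{5} + \frac{2 S^{2}}{5}$)
$E = 2256$ ($E = -84 + 2340 = 2256$)
$\frac{\frac{-8483 - 24814}{u{\left(64 \right)} + z} + E}{18798 + 37941} = \frac{\frac{-8483 - 24814}{\frac{1}{5} \cdot 64 \left(1 + 2 \cdot 64\right) - 9631} + 2256}{18798 + 37941} = \frac{- \frac{33297}{\frac{1}{5} \cdot 64 \left(1 + 128\right) - 9631} + 2256}{56739} = \left(- \frac{33297}{\frac{1}{5} \cdot 64 \cdot 129 - 9631} + 2256\right) \frac{1}{56739} = \left(- \frac{33297}{\frac{8256}{5} - 9631} + 2256\right) \frac{1}{56739} = \left(- \frac{33297}{- \frac{39899}{5}} + 2256\right) \frac{1}{56739} = \left(\left(-33297\right) \left(- \frac{5}{39899}\right) + 2256\right) \frac{1}{56739} = \left(\frac{166485}{39899} + 2256\right) \frac{1}{56739} = \frac{90178629}{39899} \cdot \frac{1}{56739} = \frac{30059543}{754609787}$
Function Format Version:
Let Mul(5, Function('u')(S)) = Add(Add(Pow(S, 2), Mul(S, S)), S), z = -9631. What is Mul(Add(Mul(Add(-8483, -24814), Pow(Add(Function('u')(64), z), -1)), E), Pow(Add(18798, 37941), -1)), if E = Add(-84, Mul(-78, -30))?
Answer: Rational(30059543, 754609787) ≈ 0.039835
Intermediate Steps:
Function('u')(S) = Add(Mul(Rational(1, 5), S), Mul(Rational(2, 5), Pow(S, 2))) (Function('u')(S) = Mul(Rational(1, 5), Add(Add(Pow(S, 2), Mul(S, S)), S)) = Mul(Rational(1, 5), Add(Add(Pow(S, 2), Pow(S, 2)), S)) = Mul(Rational(1, 5), Add(Mul(2, Pow(S, 2)), S)) = Mul(Rational(1, 5), Add(S, Mul(2, Pow(S, 2)))) = Add(Mul(Rational(1, 5), S), Mul(Rational(2, 5), Pow(S, 2))))
E = 2256 (E = Add(-84, 2340) = 2256)
Mul(Add(Mul(Add(-8483, -24814), Pow(Add(Function('u')(64), z), -1)), E), Pow(Add(18798, 37941), -1)) = Mul(Add(Mul(Add(-8483, -24814), Pow(Add(Mul(Rational(1, 5), 64, Add(1, Mul(2, 64))), -9631), -1)), 2256), Pow(Add(18798, 37941), -1)) = Mul(Add(Mul(-33297, Pow(Add(Mul(Rational(1, 5), 64, Add(1, 128)), -9631), -1)), 2256), Pow(56739, -1)) = Mul(Add(Mul(-33297, Pow(Add(Mul(Rational(1, 5), 64, 129), -9631), -1)), 2256), Rational(1, 56739)) = Mul(Add(Mul(-33297, Pow(Add(Rational(8256, 5), -9631), -1)), 2256), Rational(1, 56739)) = Mul(Add(Mul(-33297, Pow(Rational(-39899, 5), -1)), 2256), Rational(1, 56739)) = Mul(Add(Mul(-33297, Rational(-5, 39899)), 2256), Rational(1, 56739)) = Mul(Add(Rational(166485, 39899), 2256), Rational(1, 56739)) = Mul(Rational(90178629, 39899), Rational(1, 56739)) = Rational(30059543, 754609787)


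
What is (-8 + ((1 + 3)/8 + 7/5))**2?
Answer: 3721/100 ≈ 37.210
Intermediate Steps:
(-8 + ((1 + 3)/8 + 7/5))**2 = (-8 + (4*(1/8) + 7*(1/5)))**2 = (-8 + (1/2 + 7/5))**2 = (-8 + 19/10)**2 = (-61/10)**2 = 3721/100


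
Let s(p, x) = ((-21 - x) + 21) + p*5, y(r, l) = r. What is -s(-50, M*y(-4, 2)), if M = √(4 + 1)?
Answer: 250 - 4*√5 ≈ 241.06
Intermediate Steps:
M = √5 ≈ 2.2361
s(p, x) = -x + 5*p
-s(-50, M*y(-4, 2)) = -(-√5*(-4) + 5*(-50)) = -(-(-4)*√5 - 250) = -(4*√5 - 250) = -(-250 + 4*√5) = 250 - 4*√5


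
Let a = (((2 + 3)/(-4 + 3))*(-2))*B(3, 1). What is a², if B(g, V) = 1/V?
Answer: 100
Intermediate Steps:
a = 10 (a = (((2 + 3)/(-4 + 3))*(-2))/1 = ((5/(-1))*(-2))*1 = ((5*(-1))*(-2))*1 = -5*(-2)*1 = 10*1 = 10)
a² = 10² = 100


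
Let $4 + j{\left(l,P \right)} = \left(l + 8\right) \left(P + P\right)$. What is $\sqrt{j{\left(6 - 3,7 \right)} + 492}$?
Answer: $\sqrt{642} \approx 25.338$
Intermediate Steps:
$j{\left(l,P \right)} = -4 + 2 P \left(8 + l\right)$ ($j{\left(l,P \right)} = -4 + \left(l + 8\right) \left(P + P\right) = -4 + \left(8 + l\right) 2 P = -4 + 2 P \left(8 + l\right)$)
$\sqrt{j{\left(6 - 3,7 \right)} + 492} = \sqrt{\left(-4 + 16 \cdot 7 + 2 \cdot 7 \left(6 - 3\right)\right) + 492} = \sqrt{\left(-4 + 112 + 2 \cdot 7 \left(6 - 3\right)\right) + 492} = \sqrt{\left(-4 + 112 + 2 \cdot 7 \cdot 3\right) + 492} = \sqrt{\left(-4 + 112 + 42\right) + 492} = \sqrt{150 + 492} = \sqrt{642}$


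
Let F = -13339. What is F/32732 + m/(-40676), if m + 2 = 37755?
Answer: -222288545/166425854 ≈ -1.3357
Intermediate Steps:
m = 37753 (m = -2 + 37755 = 37753)
F/32732 + m/(-40676) = -13339/32732 + 37753/(-40676) = -13339*1/32732 + 37753*(-1/40676) = -13339/32732 - 37753/40676 = -222288545/166425854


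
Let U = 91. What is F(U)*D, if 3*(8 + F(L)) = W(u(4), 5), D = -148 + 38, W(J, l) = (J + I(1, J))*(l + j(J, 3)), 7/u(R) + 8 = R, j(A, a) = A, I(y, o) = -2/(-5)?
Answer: 8327/8 ≈ 1040.9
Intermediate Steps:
I(y, o) = 2/5 (I(y, o) = -2*(-1/5) = 2/5)
u(R) = 7/(-8 + R)
W(J, l) = (2/5 + J)*(J + l) (W(J, l) = (J + 2/5)*(l + J) = (2/5 + J)*(J + l))
D = -110
F(L) = -757/80 (F(L) = -8 + ((7/(-8 + 4))**2 + 2*(7/(-8 + 4))/5 + (2/5)*5 + (7/(-8 + 4))*5)/3 = -8 + ((7/(-4))**2 + 2*(7/(-4))/5 + 2 + (7/(-4))*5)/3 = -8 + ((7*(-1/4))**2 + 2*(7*(-1/4))/5 + 2 + (7*(-1/4))*5)/3 = -8 + ((-7/4)**2 + (2/5)*(-7/4) + 2 - 7/4*5)/3 = -8 + (49/16 - 7/10 + 2 - 35/4)/3 = -8 + (1/3)*(-351/80) = -8 - 117/80 = -757/80)
F(U)*D = -757/80*(-110) = 8327/8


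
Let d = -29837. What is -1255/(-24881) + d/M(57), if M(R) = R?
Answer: -742302862/1418217 ≈ -523.41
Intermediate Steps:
-1255/(-24881) + d/M(57) = -1255/(-24881) - 29837/57 = -1255*(-1/24881) - 29837*1/57 = 1255/24881 - 29837/57 = -742302862/1418217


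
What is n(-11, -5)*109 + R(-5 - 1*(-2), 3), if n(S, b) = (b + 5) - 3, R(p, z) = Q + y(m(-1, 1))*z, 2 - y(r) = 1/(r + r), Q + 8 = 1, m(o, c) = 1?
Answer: -659/2 ≈ -329.50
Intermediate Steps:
Q = -7 (Q = -8 + 1 = -7)
y(r) = 2 - 1/(2*r) (y(r) = 2 - 1/(r + r) = 2 - 1/(2*r))
R(p, z) = -7 + 3*z/2 (R(p, z) = -7 + (2 - ½/1)*z = -7 + (2 - ½*1)*z = -7 + (2 - ½)*z = -7 + 3*z/2)
n(S, b) = 2 + b (n(S, b) = (5 + b) - 3 = 2 + b)
n(-11, -5)*109 + R(-5 - 1*(-2), 3) = (2 - 5)*109 + (-7 + (3/2)*3) = -3*109 + (-7 + 9/2) = -327 - 5/2 = -659/2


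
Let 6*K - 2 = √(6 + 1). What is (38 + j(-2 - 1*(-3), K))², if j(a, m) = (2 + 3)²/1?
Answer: 3969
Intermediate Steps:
K = ⅓ + √7/6 (K = ⅓ + √(6 + 1)/6 = ⅓ + √7/6 ≈ 0.77429)
j(a, m) = 25 (j(a, m) = 5²*1 = 25*1 = 25)
(38 + j(-2 - 1*(-3), K))² = (38 + 25)² = 63² = 3969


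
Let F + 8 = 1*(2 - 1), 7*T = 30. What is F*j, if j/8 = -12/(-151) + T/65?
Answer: -15984/1963 ≈ -8.1426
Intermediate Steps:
T = 30/7 (T = (⅐)*30 = 30/7 ≈ 4.2857)
j = 15984/13741 (j = 8*(-12/(-151) + (30/7)/65) = 8*(-12*(-1/151) + (30/7)*(1/65)) = 8*(12/151 + 6/91) = 8*(1998/13741) = 15984/13741 ≈ 1.1632)
F = -7 (F = -8 + 1*(2 - 1) = -8 + 1*1 = -8 + 1 = -7)
F*j = -7*15984/13741 = -15984/1963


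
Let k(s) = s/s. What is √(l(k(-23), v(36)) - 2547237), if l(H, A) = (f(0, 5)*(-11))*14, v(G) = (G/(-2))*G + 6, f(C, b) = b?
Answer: I*√2548007 ≈ 1596.2*I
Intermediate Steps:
k(s) = 1
v(G) = 6 - G²/2 (v(G) = (G*(-½))*G + 6 = (-G/2)*G + 6 = -G²/2 + 6 = 6 - G²/2)
l(H, A) = -770 (l(H, A) = (5*(-11))*14 = -55*14 = -770)
√(l(k(-23), v(36)) - 2547237) = √(-770 - 2547237) = √(-2548007) = I*√2548007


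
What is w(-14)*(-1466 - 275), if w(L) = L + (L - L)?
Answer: 24374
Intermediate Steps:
w(L) = L (w(L) = L + 0 = L)
w(-14)*(-1466 - 275) = -14*(-1466 - 275) = -14*(-1741) = 24374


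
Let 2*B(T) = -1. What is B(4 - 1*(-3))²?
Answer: ¼ ≈ 0.25000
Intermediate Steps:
B(T) = -½ (B(T) = (½)*(-1) = -½)
B(4 - 1*(-3))² = (-½)² = ¼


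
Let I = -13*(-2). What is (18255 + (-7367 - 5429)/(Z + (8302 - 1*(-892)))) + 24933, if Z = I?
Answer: 99545141/2305 ≈ 43187.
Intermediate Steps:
I = 26
Z = 26
(18255 + (-7367 - 5429)/(Z + (8302 - 1*(-892)))) + 24933 = (18255 + (-7367 - 5429)/(26 + (8302 - 1*(-892)))) + 24933 = (18255 - 12796/(26 + (8302 + 892))) + 24933 = (18255 - 12796/(26 + 9194)) + 24933 = (18255 - 12796/9220) + 24933 = (18255 - 12796*1/9220) + 24933 = (18255 - 3199/2305) + 24933 = 42074576/2305 + 24933 = 99545141/2305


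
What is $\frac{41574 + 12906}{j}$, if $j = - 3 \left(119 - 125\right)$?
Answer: $\frac{9080}{3} \approx 3026.7$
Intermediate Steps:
$j = 18$ ($j = \left(-3\right) \left(-6\right) = 18$)
$\frac{41574 + 12906}{j} = \frac{41574 + 12906}{18} = 54480 \cdot \frac{1}{18} = \frac{9080}{3}$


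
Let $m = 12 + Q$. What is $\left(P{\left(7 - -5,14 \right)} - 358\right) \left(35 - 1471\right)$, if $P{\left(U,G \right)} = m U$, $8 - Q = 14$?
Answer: $410696$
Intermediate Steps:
$Q = -6$ ($Q = 8 - 14 = -6$)
$m = 6$ ($m = 12 - 6 = 6$)
$P{\left(U,G \right)} = 6 U$
$\left(P{\left(7 - -5,14 \right)} - 358\right) \left(35 - 1471\right) = \left(6 \left(7 - -5\right) - 358\right) \left(35 - 1471\right) = \left(6 \left(7 + 5\right) - 358\right) \left(-1436\right) = \left(6 \cdot 12 - 358\right) \left(-1436\right) = \left(72 - 358\right) \left(-1436\right) = \left(-286\right) \left(-1436\right) = 410696$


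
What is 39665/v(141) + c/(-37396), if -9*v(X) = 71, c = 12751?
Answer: -13350716381/2655116 ≈ -5028.3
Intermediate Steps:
v(X) = -71/9 (v(X) = -1/9*71 = -71/9)
39665/v(141) + c/(-37396) = 39665/(-71/9) + 12751/(-37396) = 39665*(-9/71) + 12751*(-1/37396) = -356985/71 - 12751/37396 = -13350716381/2655116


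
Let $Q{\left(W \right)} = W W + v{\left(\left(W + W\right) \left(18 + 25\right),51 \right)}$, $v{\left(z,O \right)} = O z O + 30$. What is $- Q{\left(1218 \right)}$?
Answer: $-273933102$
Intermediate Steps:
$v{\left(z,O \right)} = 30 + z O^{2}$ ($v{\left(z,O \right)} = z O^{2} + 30 = 30 + z O^{2}$)
$Q{\left(W \right)} = 30 + W^{2} + 223686 W$ ($Q{\left(W \right)} = W W + \left(30 + \left(W + W\right) \left(18 + 25\right) 51^{2}\right) = W^{2} + \left(30 + 2 W 43 \cdot 2601\right) = W^{2} + \left(30 + 86 W 2601\right) = W^{2} + \left(30 + 223686 W\right) = 30 + W^{2} + 223686 W$)
$- Q{\left(1218 \right)} = - (30 + 1218^{2} + 223686 \cdot 1218) = - (30 + 1483524 + 272449548) = \left(-1\right) 273933102 = -273933102$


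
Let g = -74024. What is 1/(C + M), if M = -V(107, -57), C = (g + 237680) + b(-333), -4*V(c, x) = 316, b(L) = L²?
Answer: 1/274624 ≈ 3.6413e-6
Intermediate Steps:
V(c, x) = -79 (V(c, x) = -¼*316 = -79)
C = 274545 (C = (-74024 + 237680) + (-333)² = 163656 + 110889 = 274545)
M = 79 (M = -1*(-79) = 79)
1/(C + M) = 1/(274545 + 79) = 1/274624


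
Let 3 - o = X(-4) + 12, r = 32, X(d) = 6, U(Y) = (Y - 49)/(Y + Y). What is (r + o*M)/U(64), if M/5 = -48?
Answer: 464896/15 ≈ 30993.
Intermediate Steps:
M = -240 (M = 5*(-48) = -240)
U(Y) = (-49 + Y)/(2*Y) (U(Y) = (-49 + Y)/((2*Y)) = (-49 + Y)*(1/(2*Y)) = (-49 + Y)/(2*Y))
o = -15 (o = 3 - (6 + 12) = 3 - 1*18 = 3 - 18 = -15)
(r + o*M)/U(64) = (32 - 15*(-240))/(((1/2)*(-49 + 64)/64)) = (32 + 3600)/(((1/2)*(1/64)*15)) = 3632/(15/128) = 3632*(128/15) = 464896/15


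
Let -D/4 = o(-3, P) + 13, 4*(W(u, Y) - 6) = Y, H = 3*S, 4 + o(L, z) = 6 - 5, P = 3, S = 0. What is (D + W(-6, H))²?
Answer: 1156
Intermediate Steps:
o(L, z) = -3 (o(L, z) = -4 + (6 - 5) = -4 + 1 = -3)
H = 0 (H = 3*0 = 0)
W(u, Y) = 6 + Y/4
D = -40 (D = -4*(-3 + 13) = -4*10 = -40)
(D + W(-6, H))² = (-40 + (6 + (¼)*0))² = (-40 + (6 + 0))² = (-40 + 6)² = (-34)² = 1156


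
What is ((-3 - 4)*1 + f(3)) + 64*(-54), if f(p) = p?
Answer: -3460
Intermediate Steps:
((-3 - 4)*1 + f(3)) + 64*(-54) = ((-3 - 4)*1 + 3) + 64*(-54) = (-7*1 + 3) - 3456 = (-7 + 3) - 3456 = -4 - 3456 = -3460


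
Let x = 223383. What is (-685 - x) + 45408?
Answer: -178660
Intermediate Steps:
(-685 - x) + 45408 = (-685 - 1*223383) + 45408 = (-685 - 223383) + 45408 = -224068 + 45408 = -178660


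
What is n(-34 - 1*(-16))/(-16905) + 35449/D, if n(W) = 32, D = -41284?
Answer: -600586433/697906020 ≈ -0.86055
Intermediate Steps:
n(-34 - 1*(-16))/(-16905) + 35449/D = 32/(-16905) + 35449/(-41284) = 32*(-1/16905) + 35449*(-1/41284) = -32/16905 - 35449/41284 = -600586433/697906020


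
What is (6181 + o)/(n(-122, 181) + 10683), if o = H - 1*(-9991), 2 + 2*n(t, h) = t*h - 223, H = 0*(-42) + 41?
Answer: -32426/941 ≈ -34.459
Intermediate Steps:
H = 41 (H = 0 + 41 = 41)
n(t, h) = -225/2 + h*t/2 (n(t, h) = -1 + (t*h - 223)/2 = -1 + (h*t - 223)/2 = -1 + (-223 + h*t)/2 = -1 + (-223/2 + h*t/2) = -225/2 + h*t/2)
o = 10032 (o = 41 - 1*(-9991) = 41 + 9991 = 10032)
(6181 + o)/(n(-122, 181) + 10683) = (6181 + 10032)/((-225/2 + (½)*181*(-122)) + 10683) = 16213/((-225/2 - 11041) + 10683) = 16213/(-22307/2 + 10683) = 16213/(-941/2) = 16213*(-2/941) = -32426/941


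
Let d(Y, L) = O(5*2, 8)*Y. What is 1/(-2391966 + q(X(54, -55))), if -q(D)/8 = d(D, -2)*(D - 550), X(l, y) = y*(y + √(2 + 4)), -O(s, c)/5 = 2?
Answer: 99668339/59017026794113526 + 6050000*√6/88525540191170289 ≈ 1.8562e-9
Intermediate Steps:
O(s, c) = -10 (O(s, c) = -5*2 = -10)
d(Y, L) = -10*Y
X(l, y) = y*(y + √6)
q(D) = 80*D*(-550 + D) (q(D) = -8*(-10*D)*(D - 550) = -8*(-10*D)*(-550 + D) = -(-80)*D*(-550 + D) = 80*D*(-550 + D))
1/(-2391966 + q(X(54, -55))) = 1/(-2391966 + 80*(-55*(-55 + √6))*(-550 - 55*(-55 + √6))) = 1/(-2391966 + 80*(3025 - 55*√6)*(-550 + (3025 - 55*√6))) = 1/(-2391966 + 80*(3025 - 55*√6)*(2475 - 55*√6)) = 1/(-2391966 + 80*(2475 - 55*√6)*(3025 - 55*√6))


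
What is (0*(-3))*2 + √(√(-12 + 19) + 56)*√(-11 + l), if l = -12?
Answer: √(-1288 - 23*√7) ≈ 36.727*I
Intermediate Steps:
(0*(-3))*2 + √(√(-12 + 19) + 56)*√(-11 + l) = (0*(-3))*2 + √(√(-12 + 19) + 56)*√(-11 - 12) = 0*2 + √(√7 + 56)*√(-23) = 0 + √(56 + √7)*(I*√23) = 0 + I*√23*√(56 + √7) = I*√23*√(56 + √7)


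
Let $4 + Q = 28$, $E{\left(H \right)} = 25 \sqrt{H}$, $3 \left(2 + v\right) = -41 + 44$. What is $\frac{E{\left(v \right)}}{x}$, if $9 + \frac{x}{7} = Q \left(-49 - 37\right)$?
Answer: $- \frac{25 i}{14511} \approx - 0.0017228 i$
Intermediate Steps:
$v = -1$ ($v = -2 + \frac{-41 + 44}{3} = -2 + \frac{1}{3} \cdot 3 = -2 + 1 = -1$)
$Q = 24$ ($Q = -4 + 28 = 24$)
$x = -14511$ ($x = -63 + 7 \cdot 24 \left(-49 - 37\right) = -63 + 7 \cdot 24 \left(-86\right) = -63 + 7 \left(-2064\right) = -63 - 14448 = -14511$)
$\frac{E{\left(v \right)}}{x} = \frac{25 \sqrt{-1}}{-14511} = 25 i \left(- \frac{1}{14511}\right) = - \frac{25 i}{14511}$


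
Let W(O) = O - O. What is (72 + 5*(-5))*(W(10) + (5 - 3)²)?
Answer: 188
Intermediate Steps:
W(O) = 0
(72 + 5*(-5))*(W(10) + (5 - 3)²) = (72 + 5*(-5))*(0 + (5 - 3)²) = (72 - 25)*(0 + 2²) = 47*(0 + 4) = 47*4 = 188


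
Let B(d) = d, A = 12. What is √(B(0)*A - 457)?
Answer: I*√457 ≈ 21.378*I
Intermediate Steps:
√(B(0)*A - 457) = √(0*12 - 457) = √(0 - 457) = √(-457) = I*√457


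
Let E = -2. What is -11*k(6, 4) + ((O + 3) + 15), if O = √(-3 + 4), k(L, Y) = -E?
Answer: -3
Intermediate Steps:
k(L, Y) = 2 (k(L, Y) = -1*(-2) = 2)
O = 1 (O = √1 = 1)
-11*k(6, 4) + ((O + 3) + 15) = -11*2 + ((1 + 3) + 15) = -22 + (4 + 15) = -22 + 19 = -3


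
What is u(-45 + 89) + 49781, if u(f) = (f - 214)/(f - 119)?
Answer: 746749/15 ≈ 49783.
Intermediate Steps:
u(f) = (-214 + f)/(-119 + f)
u(-45 + 89) + 49781 = (-214 + (-45 + 89))/(-119 + (-45 + 89)) + 49781 = (-214 + 44)/(-119 + 44) + 49781 = -170/(-75) + 49781 = -1/75*(-170) + 49781 = 34/15 + 49781 = 746749/15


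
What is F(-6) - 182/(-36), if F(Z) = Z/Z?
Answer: 109/18 ≈ 6.0556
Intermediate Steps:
F(Z) = 1
F(-6) - 182/(-36) = 1 - 182/(-36) = 1 - 182*(-1)/36 = 1 - 7*(-13/18) = 1 + 91/18 = 109/18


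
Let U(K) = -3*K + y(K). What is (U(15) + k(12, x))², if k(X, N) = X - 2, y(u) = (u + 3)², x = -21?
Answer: 83521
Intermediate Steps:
y(u) = (3 + u)²
k(X, N) = -2 + X
U(K) = (3 + K)² - 3*K (U(K) = -3*K + (3 + K)² = (3 + K)² - 3*K)
(U(15) + k(12, x))² = (((3 + 15)² - 3*15) + (-2 + 12))² = ((18² - 45) + 10)² = ((324 - 45) + 10)² = (279 + 10)² = 289² = 83521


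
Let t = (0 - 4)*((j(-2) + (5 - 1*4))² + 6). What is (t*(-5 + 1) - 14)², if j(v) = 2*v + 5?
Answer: 21316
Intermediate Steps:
j(v) = 5 + 2*v
t = -40 (t = (0 - 4)*(((5 + 2*(-2)) + (5 - 1*4))² + 6) = -4*(((5 - 4) + (5 - 4))² + 6) = -4*((1 + 1)² + 6) = -4*(2² + 6) = -4*(4 + 6) = -4*10 = -40)
(t*(-5 + 1) - 14)² = (-40*(-5 + 1) - 14)² = (-40*(-4) - 14)² = (160 - 14)² = 146² = 21316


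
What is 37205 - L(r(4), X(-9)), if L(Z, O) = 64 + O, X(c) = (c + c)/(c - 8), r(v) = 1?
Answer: 631379/17 ≈ 37140.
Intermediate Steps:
X(c) = 2*c/(-8 + c) (X(c) = (2*c)/(-8 + c) = 2*c/(-8 + c))
37205 - L(r(4), X(-9)) = 37205 - (64 + 2*(-9)/(-8 - 9)) = 37205 - (64 + 2*(-9)/(-17)) = 37205 - (64 + 2*(-9)*(-1/17)) = 37205 - (64 + 18/17) = 37205 - 1*1106/17 = 37205 - 1106/17 = 631379/17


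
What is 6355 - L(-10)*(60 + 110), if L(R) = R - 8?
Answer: 9415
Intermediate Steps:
L(R) = -8 + R
6355 - L(-10)*(60 + 110) = 6355 - (-8 - 10)*(60 + 110) = 6355 - (-18)*170 = 6355 - 1*(-3060) = 6355 + 3060 = 9415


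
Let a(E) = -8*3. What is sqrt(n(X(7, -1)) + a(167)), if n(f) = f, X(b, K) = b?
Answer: I*sqrt(17) ≈ 4.1231*I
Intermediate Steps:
a(E) = -24
sqrt(n(X(7, -1)) + a(167)) = sqrt(7 - 24) = sqrt(-17) = I*sqrt(17)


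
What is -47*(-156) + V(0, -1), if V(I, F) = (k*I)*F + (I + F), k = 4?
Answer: 7331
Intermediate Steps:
V(I, F) = F + I + 4*F*I (V(I, F) = (4*I)*F + (I + F) = 4*F*I + (F + I) = F + I + 4*F*I)
-47*(-156) + V(0, -1) = -47*(-156) + (-1 + 0 + 4*(-1)*0) = 7332 + (-1 + 0 + 0) = 7332 - 1 = 7331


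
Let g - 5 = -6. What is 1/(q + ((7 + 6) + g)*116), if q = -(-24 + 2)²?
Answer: 1/908 ≈ 0.0011013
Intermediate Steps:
g = -1 (g = 5 - 6 = -1)
q = -484 (q = -1*(-22)² = -1*484 = -484)
1/(q + ((7 + 6) + g)*116) = 1/(-484 + ((7 + 6) - 1)*116) = 1/(-484 + (13 - 1)*116) = 1/(-484 + 12*116) = 1/(-484 + 1392) = 1/908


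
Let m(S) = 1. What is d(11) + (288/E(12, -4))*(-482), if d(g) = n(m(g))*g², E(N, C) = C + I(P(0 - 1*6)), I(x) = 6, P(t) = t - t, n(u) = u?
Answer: -69287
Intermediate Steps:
P(t) = 0
E(N, C) = 6 + C (E(N, C) = C + 6 = 6 + C)
d(g) = g² (d(g) = 1*g² = g²)
d(11) + (288/E(12, -4))*(-482) = 11² + (288/(6 - 4))*(-482) = 121 + (288/2)*(-482) = 121 + (288*(½))*(-482) = 121 + 144*(-482) = 121 - 69408 = -69287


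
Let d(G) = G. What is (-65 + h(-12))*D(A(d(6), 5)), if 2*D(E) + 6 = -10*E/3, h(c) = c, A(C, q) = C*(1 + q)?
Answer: 4851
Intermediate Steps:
D(E) = -3 - 5*E/3 (D(E) = -3 + (-10*E/3)/2 = -3 - 5*E/3)
(-65 + h(-12))*D(A(d(6), 5)) = (-65 - 12)*(-3 - 10*(1 + 5)) = -77*(-3 - 10*6) = -77*(-3 - 5/3*36) = -77*(-3 - 60) = -77*(-63) = 4851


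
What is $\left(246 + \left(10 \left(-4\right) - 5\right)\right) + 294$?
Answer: $495$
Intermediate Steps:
$\left(246 + \left(10 \left(-4\right) - 5\right)\right) + 294 = \left(246 - 45\right) + 294 = 201 + 294 = 495$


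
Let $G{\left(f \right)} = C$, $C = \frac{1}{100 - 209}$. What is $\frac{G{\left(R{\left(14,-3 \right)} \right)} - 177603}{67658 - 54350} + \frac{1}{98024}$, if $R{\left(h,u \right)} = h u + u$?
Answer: $- \frac{474404625725}{35547717432} \approx -13.346$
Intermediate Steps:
$C = - \frac{1}{109}$ ($C = \frac{1}{-109} = - \frac{1}{109} \approx -0.0091743$)
$R{\left(h,u \right)} = u + h u$
$G{\left(f \right)} = - \frac{1}{109}$
$\frac{G{\left(R{\left(14,-3 \right)} \right)} - 177603}{67658 - 54350} + \frac{1}{98024} = \frac{- \frac{1}{109} - 177603}{67658 - 54350} + \frac{1}{98024} = - \frac{19358728}{109 \cdot 13308} + \frac{1}{98024} = \left(- \frac{19358728}{109}\right) \frac{1}{13308} + \frac{1}{98024} = - \frac{4839682}{362643} + \frac{1}{98024} = - \frac{474404625725}{35547717432}$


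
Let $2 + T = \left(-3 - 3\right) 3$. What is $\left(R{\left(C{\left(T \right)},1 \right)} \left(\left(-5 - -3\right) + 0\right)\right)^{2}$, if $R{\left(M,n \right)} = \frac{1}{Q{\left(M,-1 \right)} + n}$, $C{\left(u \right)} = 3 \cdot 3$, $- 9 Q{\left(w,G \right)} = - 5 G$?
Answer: $\frac{81}{4} \approx 20.25$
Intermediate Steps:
$T = -20$ ($T = -2 + \left(-3 - 3\right) 3 = -2 - 18 = -20$)
$Q{\left(w,G \right)} = \frac{5 G}{9}$ ($Q{\left(w,G \right)} = - \frac{\left(-5\right) G}{9} = \frac{5 G}{9}$)
$C{\left(u \right)} = 9$
$R{\left(M,n \right)} = \frac{1}{- \frac{5}{9} + n}$ ($R{\left(M,n \right)} = \frac{1}{\frac{5}{9} \left(-1\right) + n} = \frac{1}{- \frac{5}{9} + n}$)
$\left(R{\left(C{\left(T \right)},1 \right)} \left(\left(-5 - -3\right) + 0\right)\right)^{2} = \left(\frac{9}{-5 + 9 \cdot 1} \left(\left(-5 - -3\right) + 0\right)\right)^{2} = \left(\frac{9}{-5 + 9} \left(\left(-5 + 3\right) + 0\right)\right)^{2} = \left(\frac{9}{4} \left(-2 + 0\right)\right)^{2} = \left(9 \cdot \frac{1}{4} \left(-2\right)\right)^{2} = \left(\frac{9}{4} \left(-2\right)\right)^{2} = \left(- \frac{9}{2}\right)^{2} = \frac{81}{4}$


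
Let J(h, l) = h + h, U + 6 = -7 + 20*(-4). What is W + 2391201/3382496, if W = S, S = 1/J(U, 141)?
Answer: 220690445/314572128 ≈ 0.70156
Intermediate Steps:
U = -93 (U = -6 + (-7 + 20*(-4)) = -6 + (-7 - 80) = -6 - 87 = -93)
J(h, l) = 2*h
S = -1/186 (S = 1/(2*(-93)) = 1/(-186) = -1/186 ≈ -0.0053763)
W = -1/186 ≈ -0.0053763
W + 2391201/3382496 = -1/186 + 2391201/3382496 = 220690445/314572128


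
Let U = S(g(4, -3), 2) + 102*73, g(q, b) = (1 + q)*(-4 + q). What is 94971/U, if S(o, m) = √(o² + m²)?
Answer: 94971/7448 ≈ 12.751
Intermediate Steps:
S(o, m) = √(m² + o²)
U = 7448 (U = √(2² + (-4 + 4² - 3*4)²) + 102*73 = √(4 + (-4 + 16 - 12)²) + 7446 = √(4 + 0²) + 7446 = √(4 + 0) + 7446 = √4 + 7446 = 2 + 7446 = 7448)
94971/U = 94971/7448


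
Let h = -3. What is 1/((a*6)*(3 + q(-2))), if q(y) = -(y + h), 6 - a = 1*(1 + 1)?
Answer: 1/192 ≈ 0.0052083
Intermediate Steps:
a = 4 (a = 6 - (1 + 1) = 6 - 2 = 4)
q(y) = 3 - y (q(y) = -(y - 3) = -(-3 + y) = 3 - y)
1/((a*6)*(3 + q(-2))) = 1/((4*6)*(3 + (3 - 1*(-2)))) = 1/(24*(3 + (3 + 2))) = 1/(24*(3 + 5)) = 1/(24*8) = 1/192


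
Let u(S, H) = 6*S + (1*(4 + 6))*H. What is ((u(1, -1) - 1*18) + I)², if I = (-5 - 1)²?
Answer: 196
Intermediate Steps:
u(S, H) = 6*S + 10*H (u(S, H) = 6*S + (1*10)*H = 6*S + 10*H)
I = 36 (I = (-6)² = 36)
((u(1, -1) - 1*18) + I)² = (((6*1 + 10*(-1)) - 1*18) + 36)² = (((6 - 10) - 18) + 36)² = ((-4 - 18) + 36)² = (-22 + 36)² = 14² = 196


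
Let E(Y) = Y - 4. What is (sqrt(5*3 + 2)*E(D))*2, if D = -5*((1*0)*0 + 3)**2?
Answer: -98*sqrt(17) ≈ -404.06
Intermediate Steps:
D = -45 (D = -5*(0*0 + 3)**2 = -5*(0 + 3)**2 = -5*3**2 = -5*9 = -45)
E(Y) = -4 + Y
(sqrt(5*3 + 2)*E(D))*2 = (sqrt(5*3 + 2)*(-4 - 45))*2 = (sqrt(15 + 2)*(-49))*2 = (sqrt(17)*(-49))*2 = -49*sqrt(17)*2 = -98*sqrt(17)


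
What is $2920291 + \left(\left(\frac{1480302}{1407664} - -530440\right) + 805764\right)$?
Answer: $\frac{2995858128991}{703832} \approx 4.2565 \cdot 10^{6}$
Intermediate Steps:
$2920291 + \left(\left(\frac{1480302}{1407664} - -530440\right) + 805764\right) = 2920291 + \left(\left(1480302 \cdot \frac{1}{1407664} + 530440\right) + 805764\right) = 2920291 + \left(\left(\frac{740151}{703832} + 530440\right) + 805764\right) = 2920291 + \left(\frac{373341386231}{703832} + 805764\right) = 2920291 + \frac{940463873879}{703832} = \frac{2995858128991}{703832}$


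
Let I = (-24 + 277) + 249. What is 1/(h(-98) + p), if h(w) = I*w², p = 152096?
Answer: 1/4973304 ≈ 2.0107e-7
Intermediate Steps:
I = 502 (I = 253 + 249 = 502)
h(w) = 502*w²
1/(h(-98) + p) = 1/(502*(-98)² + 152096) = 1/(502*9604 + 152096) = 1/(4821208 + 152096) = 1/4973304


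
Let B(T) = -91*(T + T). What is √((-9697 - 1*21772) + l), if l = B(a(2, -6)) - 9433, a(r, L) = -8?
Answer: 11*I*√326 ≈ 198.61*I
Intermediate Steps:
B(T) = -182*T
l = -7977 (l = -182*(-8) - 9433 = 1456 - 9433 = -7977)
√((-9697 - 1*21772) + l) = √((-9697 - 1*21772) - 7977) = √((-9697 - 21772) - 7977) = √(-31469 - 7977) = √(-39446) = 11*I*√326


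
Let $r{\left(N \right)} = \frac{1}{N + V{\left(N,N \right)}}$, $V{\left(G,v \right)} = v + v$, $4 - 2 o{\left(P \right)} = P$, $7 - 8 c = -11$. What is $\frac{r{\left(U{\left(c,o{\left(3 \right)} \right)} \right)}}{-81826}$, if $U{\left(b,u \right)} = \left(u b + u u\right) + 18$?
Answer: $- \frac{4}{19024545} \approx -2.1025 \cdot 10^{-7}$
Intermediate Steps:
$c = \frac{9}{4}$ ($c = \frac{7}{8} - - \frac{11}{8} = \frac{7}{8} + \frac{11}{8} = \frac{9}{4} \approx 2.25$)
$o{\left(P \right)} = 2 - \frac{P}{2}$
$V{\left(G,v \right)} = 2 v$
$U{\left(b,u \right)} = 18 + u^{2} + b u$ ($U{\left(b,u \right)} = \left(b u + u^{2}\right) + 18 = \left(u^{2} + b u\right) + 18 = 18 + u^{2} + b u$)
$r{\left(N \right)} = \frac{1}{3 N}$ ($r{\left(N \right)} = \frac{1}{N + 2 N} = \frac{1}{3 N}$)
$\frac{r{\left(U{\left(c,o{\left(3 \right)} \right)} \right)}}{-81826} = \frac{\frac{1}{3} \frac{1}{18 + \left(2 - \frac{3}{2}\right)^{2} + \frac{9 \left(2 - \frac{3}{2}\right)}{4}}}{-81826} = \frac{1}{3 \left(18 + \left(2 - \frac{3}{2}\right)^{2} + \frac{9 \left(2 - \frac{3}{2}\right)}{4}\right)} \left(- \frac{1}{81826}\right) = \frac{1}{3 \left(18 + \left(\frac{1}{2}\right)^{2} + \frac{9}{4} \cdot \frac{1}{2}\right)} \left(- \frac{1}{81826}\right) = \frac{1}{3 \left(18 + \frac{1}{4} + \frac{9}{8}\right)} \left(- \frac{1}{81826}\right) = \frac{1}{3 \cdot \frac{155}{8}} \left(- \frac{1}{81826}\right) = \frac{1}{3} \cdot \frac{8}{155} \left(- \frac{1}{81826}\right) = \frac{8}{465} \left(- \frac{1}{81826}\right) = - \frac{4}{19024545}$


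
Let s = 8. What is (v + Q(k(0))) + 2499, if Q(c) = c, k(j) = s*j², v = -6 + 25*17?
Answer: 2918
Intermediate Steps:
v = 419 (v = -6 + 425 = 419)
k(j) = 8*j²
(v + Q(k(0))) + 2499 = (419 + 8*0²) + 2499 = (419 + 8*0) + 2499 = (419 + 0) + 2499 = 419 + 2499 = 2918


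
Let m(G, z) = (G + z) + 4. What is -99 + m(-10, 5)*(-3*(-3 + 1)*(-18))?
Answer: 9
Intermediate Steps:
m(G, z) = 4 + G + z
-99 + m(-10, 5)*(-3*(-3 + 1)*(-18)) = -99 + (4 - 10 + 5)*(-3*(-3 + 1)*(-18)) = -99 - (-3*(-2))*(-18) = -99 - 6*(-18) = -99 - 1*(-108) = -99 + 108 = 9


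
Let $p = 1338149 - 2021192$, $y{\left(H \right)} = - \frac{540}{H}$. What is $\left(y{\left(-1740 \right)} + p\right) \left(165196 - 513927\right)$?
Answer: $\frac{6907746645978}{29} \approx 2.382 \cdot 10^{11}$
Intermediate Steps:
$p = -683043$
$\left(y{\left(-1740 \right)} + p\right) \left(165196 - 513927\right) = \left(- \frac{540}{-1740} - 683043\right) \left(165196 - 513927\right) = \left(\left(-540\right) \left(- \frac{1}{1740}\right) - 683043\right) \left(-348731\right) = \left(\frac{9}{29} - 683043\right) \left(-348731\right) = \left(- \frac{19808238}{29}\right) \left(-348731\right) = \frac{6907746645978}{29}$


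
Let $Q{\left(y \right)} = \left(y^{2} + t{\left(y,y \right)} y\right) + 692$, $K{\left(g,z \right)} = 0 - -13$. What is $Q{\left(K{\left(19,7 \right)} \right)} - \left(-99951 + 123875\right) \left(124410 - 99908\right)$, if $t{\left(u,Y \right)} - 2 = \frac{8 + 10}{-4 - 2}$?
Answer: $-586185000$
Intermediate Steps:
$K{\left(g,z \right)} = 13$ ($K{\left(g,z \right)} = 0 + 13 = 13$)
$t{\left(u,Y \right)} = -1$ ($t{\left(u,Y \right)} = 2 + \frac{8 + 10}{-4 - 2} = 2 + \frac{18}{-6} = 2 + 18 \left(- \frac{1}{6}\right) = 2 - 3 = -1$)
$Q{\left(y \right)} = 692 + y^{2} - y$ ($Q{\left(y \right)} = \left(y^{2} - y\right) + 692 = 692 + y^{2} - y$)
$Q{\left(K{\left(19,7 \right)} \right)} - \left(-99951 + 123875\right) \left(124410 - 99908\right) = \left(692 + 13^{2} - 13\right) - \left(-99951 + 123875\right) \left(124410 - 99908\right) = \left(692 + 169 - 13\right) - 23924 \cdot 24502 = 848 - 586185848 = -586185000$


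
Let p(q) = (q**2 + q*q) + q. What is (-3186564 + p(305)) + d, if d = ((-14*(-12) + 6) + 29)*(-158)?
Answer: -3032283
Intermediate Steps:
p(q) = q + 2*q**2 (p(q) = (q**2 + q**2) + q = 2*q**2 + q = q + 2*q**2)
d = -32074 (d = ((168 + 6) + 29)*(-158) = (174 + 29)*(-158) = 203*(-158) = -32074)
(-3186564 + p(305)) + d = (-3186564 + 305*(1 + 2*305)) - 32074 = (-3186564 + 305*(1 + 610)) - 32074 = (-3186564 + 305*611) - 32074 = (-3186564 + 186355) - 32074 = -3000209 - 32074 = -3032283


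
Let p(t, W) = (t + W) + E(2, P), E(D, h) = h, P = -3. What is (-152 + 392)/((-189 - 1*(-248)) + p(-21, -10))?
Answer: 48/5 ≈ 9.6000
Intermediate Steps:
p(t, W) = -3 + W + t (p(t, W) = (t + W) - 3 = (W + t) - 3 = -3 + W + t)
(-152 + 392)/((-189 - 1*(-248)) + p(-21, -10)) = (-152 + 392)/((-189 - 1*(-248)) + (-3 - 10 - 21)) = 240/((-189 + 248) - 34) = 240/(59 - 34) = 240/25 = 240*(1/25) = 48/5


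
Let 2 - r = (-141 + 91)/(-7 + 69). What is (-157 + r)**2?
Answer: 22848400/961 ≈ 23776.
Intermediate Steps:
r = 87/31 (r = 2 - (-141 + 91)/(-7 + 69) = 2 - (-50)/62 = 2 - 1*(-25/31) = 2 + 25/31 = 87/31 ≈ 2.8064)
(-157 + r)**2 = (-157 + 87/31)**2 = (-4780/31)**2 = 22848400/961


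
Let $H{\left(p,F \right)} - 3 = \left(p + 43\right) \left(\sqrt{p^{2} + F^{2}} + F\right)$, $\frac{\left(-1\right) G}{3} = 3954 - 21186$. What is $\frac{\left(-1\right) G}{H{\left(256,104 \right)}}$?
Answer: $\frac{1607693904}{5858797351} - \frac{123656832 \sqrt{1193}}{5858797351} \approx -0.4546$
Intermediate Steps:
$G = 51696$ ($G = - 3 \left(3954 - 21186\right) = \left(-3\right) \left(-17232\right) = 51696$)
$H{\left(p,F \right)} = 3 + \left(43 + p\right) \left(F + \sqrt{F^{2} + p^{2}}\right)$ ($H{\left(p,F \right)} = 3 + \left(p + 43\right) \left(\sqrt{p^{2} + F^{2}} + F\right) = 3 + \left(43 + p\right) \left(\sqrt{F^{2} + p^{2}} + F\right) = 3 + \left(43 + p\right) \left(F + \sqrt{F^{2} + p^{2}}\right)$)
$\frac{\left(-1\right) G}{H{\left(256,104 \right)}} = \frac{\left(-1\right) 51696}{3 + 43 \cdot 104 + 43 \sqrt{104^{2} + 256^{2}} + 104 \cdot 256 + 256 \sqrt{104^{2} + 256^{2}}} = - \frac{51696}{3 + 4472 + 43 \sqrt{10816 + 65536} + 26624 + 256 \sqrt{10816 + 65536}} = - \frac{51696}{3 + 4472 + 43 \sqrt{76352} + 26624 + 256 \sqrt{76352}} = - \frac{51696}{3 + 4472 + 43 \cdot 8 \sqrt{1193} + 26624 + 256 \cdot 8 \sqrt{1193}} = - \frac{51696}{3 + 4472 + 344 \sqrt{1193} + 26624 + 2048 \sqrt{1193}} = - \frac{51696}{31099 + 2392 \sqrt{1193}}$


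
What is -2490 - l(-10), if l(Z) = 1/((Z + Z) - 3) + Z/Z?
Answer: -57292/23 ≈ -2491.0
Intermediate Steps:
l(Z) = 1 + 1/(-3 + 2*Z) (l(Z) = 1/(2*Z - 3) + 1 = 1/(-3 + 2*Z) + 1 = 1 + 1/(-3 + 2*Z))
-2490 - l(-10) = -2490 - 2*(-1 - 10)/(-3 + 2*(-10)) = -2490 - 2*(-11)/(-3 - 20) = -2490 - 2*(-11)/(-23) = -2490 - 2*(-1)*(-11)/23 = -2490 - 1*22/23 = -2490 - 22/23 = -57292/23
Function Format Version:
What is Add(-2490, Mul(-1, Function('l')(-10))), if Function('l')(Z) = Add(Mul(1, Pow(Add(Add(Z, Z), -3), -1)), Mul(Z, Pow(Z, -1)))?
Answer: Rational(-57292, 23) ≈ -2491.0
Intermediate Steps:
Function('l')(Z) = Add(1, Pow(Add(-3, Mul(2, Z)), -1)) (Function('l')(Z) = Add(Mul(1, Pow(Add(Mul(2, Z), -3), -1)), 1) = Add(Mul(1, Pow(Add(-3, Mul(2, Z)), -1)), 1) = Add(Pow(Add(-3, Mul(2, Z)), -1), 1) = Add(1, Pow(Add(-3, Mul(2, Z)), -1)))
Add(-2490, Mul(-1, Function('l')(-10))) = Add(-2490, Mul(-1, Mul(2, Pow(Add(-3, Mul(2, -10)), -1), Add(-1, -10)))) = Add(-2490, Mul(-1, Mul(2, Pow(Add(-3, -20), -1), -11))) = Add(-2490, Mul(-1, Mul(2, Pow(-23, -1), -11))) = Add(-2490, Mul(-1, Mul(2, Rational(-1, 23), -11))) = Add(-2490, Mul(-1, Rational(22, 23))) = Add(-2490, Rational(-22, 23)) = Rational(-57292, 23)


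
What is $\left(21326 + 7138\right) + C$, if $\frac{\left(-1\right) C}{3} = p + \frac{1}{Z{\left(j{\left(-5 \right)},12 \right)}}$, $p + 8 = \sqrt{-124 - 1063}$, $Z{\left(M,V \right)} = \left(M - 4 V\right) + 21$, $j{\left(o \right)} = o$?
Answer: $\frac{911619}{32} - 3 i \sqrt{1187} \approx 28488.0 - 103.36 i$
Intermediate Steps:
$Z{\left(M,V \right)} = 21 + M - 4 V$
$p = -8 + i \sqrt{1187}$ ($p = -8 + \sqrt{-124 - 1063} = -8 + \sqrt{-1187} = -8 + i \sqrt{1187} \approx -8.0 + 34.453 i$)
$C = \frac{771}{32} - 3 i \sqrt{1187}$ ($C = - 3 \left(\left(-8 + i \sqrt{1187}\right) + \frac{1}{21 - 5 - 48}\right) = - 3 \left(\left(-8 + i \sqrt{1187}\right) + \frac{1}{-32}\right) = - 3 \left(\left(-8 + i \sqrt{1187}\right) - \frac{1}{32}\right) = - 3 \left(- \frac{257}{32} + i \sqrt{1187}\right) = \frac{771}{32} - 3 i \sqrt{1187} \approx 24.094 - 103.36 i$)
$\left(21326 + 7138\right) + C = \left(21326 + 7138\right) + \left(\frac{771}{32} - 3 i \sqrt{1187}\right) = 28464 + \left(\frac{771}{32} - 3 i \sqrt{1187}\right) = \frac{911619}{32} - 3 i \sqrt{1187}$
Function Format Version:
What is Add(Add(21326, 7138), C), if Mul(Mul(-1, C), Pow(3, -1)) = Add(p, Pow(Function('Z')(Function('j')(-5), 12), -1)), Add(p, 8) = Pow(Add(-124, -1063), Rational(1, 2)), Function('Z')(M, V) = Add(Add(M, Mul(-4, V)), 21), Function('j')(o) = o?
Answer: Add(Rational(911619, 32), Mul(-3, I, Pow(1187, Rational(1, 2)))) ≈ Add(28488., Mul(-103.36, I))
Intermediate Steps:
Function('Z')(M, V) = Add(21, M, Mul(-4, V))
p = Add(-8, Mul(I, Pow(1187, Rational(1, 2)))) (p = Add(-8, Pow(Add(-124, -1063), Rational(1, 2))) = Add(-8, Pow(-1187, Rational(1, 2))) = Add(-8, Mul(I, Pow(1187, Rational(1, 2)))) ≈ Add(-8.0000, Mul(34.453, I)))
C = Add(Rational(771, 32), Mul(-3, I, Pow(1187, Rational(1, 2)))) (C = Mul(-3, Add(Add(-8, Mul(I, Pow(1187, Rational(1, 2)))), Pow(Add(21, -5, Mul(-4, 12)), -1))) = Mul(-3, Add(Add(-8, Mul(I, Pow(1187, Rational(1, 2)))), Pow(Add(21, -5, -48), -1))) = Mul(-3, Add(Add(-8, Mul(I, Pow(1187, Rational(1, 2)))), Pow(-32, -1))) = Mul(-3, Add(Add(-8, Mul(I, Pow(1187, Rational(1, 2)))), Rational(-1, 32))) = Mul(-3, Add(Rational(-257, 32), Mul(I, Pow(1187, Rational(1, 2))))) = Add(Rational(771, 32), Mul(-3, I, Pow(1187, Rational(1, 2)))) ≈ Add(24.094, Mul(-103.36, I)))
Add(Add(21326, 7138), C) = Add(Add(21326, 7138), Add(Rational(771, 32), Mul(-3, I, Pow(1187, Rational(1, 2))))) = Add(28464, Add(Rational(771, 32), Mul(-3, I, Pow(1187, Rational(1, 2))))) = Add(Rational(911619, 32), Mul(-3, I, Pow(1187, Rational(1, 2))))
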